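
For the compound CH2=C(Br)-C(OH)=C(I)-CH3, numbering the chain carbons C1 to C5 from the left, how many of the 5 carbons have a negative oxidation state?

Each bond to a more electronegative atom (O, N, halogen) counts +1, each bond to a less electronegative atom (H, metal, B, Si) counts −1, and each C–C bond counts 0. Tallying each carbon:
C1: 2C, 2H → 0 − 2 = -2
C2: 3C, 1Br → 0 + 1 = +1
C3: 3C, 1O → 0 + 1 = +1
C4: 3C, 1I → 0 + 1 = +1
C5: 1C, 3H → 0 − 3 = -3
2 carbons (C1, C5) meet the condition.

2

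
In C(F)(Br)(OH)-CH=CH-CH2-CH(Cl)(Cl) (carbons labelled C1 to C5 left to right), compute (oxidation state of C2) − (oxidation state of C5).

C2: 3C, 1H → 0 − 1 = -1
C5: 1C, 1H, 2Cl → 0 − 1 + 2 = +1
Difference: -1 − (+1) = -2.

-2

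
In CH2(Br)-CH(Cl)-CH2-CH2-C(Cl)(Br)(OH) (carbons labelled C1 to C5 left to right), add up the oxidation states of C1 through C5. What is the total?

Count +1 for every bond to an atom more electronegative than carbon and −1 for every bond to one less electronegative; C–C bonds are 0. Tallying each carbon:
C1: 1C, 2H, 1Br → 0 − 2 + 1 = -1
C2: 2C, 1H, 1Cl → 0 − 1 + 1 = 0
C3: 2C, 2H → 0 − 2 = -2
C4: 2C, 2H → 0 − 2 = -2
C5: 1C, 1O, 1Cl, 1Br → 0 + 1 + 1 + 1 = +3
Sum = -1 + 0 − 2 − 2 + 3 = -2.

-2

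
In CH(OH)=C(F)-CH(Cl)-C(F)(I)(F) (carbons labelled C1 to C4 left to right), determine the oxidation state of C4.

+3

C4 has one bond to C (0), one bond to F (+1), one bond to I (+1), one bond to F (+1).
Oxidation state = 0 + 1 + 1 + 1 = +3.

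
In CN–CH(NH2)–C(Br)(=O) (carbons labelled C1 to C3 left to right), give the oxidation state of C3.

Count +1 for every bond to an atom more electronegative than carbon and −1 for every bond to one less electronegative; C–C bonds are 0.
C3 has one bond to C (0), one bond to Br (+1), a double bond to O (2×+1 = +2).
Oxidation state = 0 + 1 + 2 = +3.

+3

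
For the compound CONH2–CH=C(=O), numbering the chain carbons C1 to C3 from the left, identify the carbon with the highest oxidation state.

C1

Count +1 for every bond to an atom more electronegative than carbon and −1 for every bond to one less electronegative; C–C bonds are 0. Tallying each carbon:
C1: 1C, 2O, 1N → 0 + 2 + 1 = +3
C2: 3C, 1H → 0 − 1 = -1
C3: 2C, 2O → 0 + 2 = +2
The most oxidised carbon is C1 at +3.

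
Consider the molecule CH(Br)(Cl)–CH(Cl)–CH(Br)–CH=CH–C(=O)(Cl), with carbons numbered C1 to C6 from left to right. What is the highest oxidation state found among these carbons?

Tallying each carbon's bonds:
C1: 1C, 1H, 1Cl, 1Br → 0 − 1 + 1 + 1 = +1
C2: 2C, 1H, 1Cl → 0 − 1 + 1 = 0
C3: 2C, 1H, 1Br → 0 − 1 + 1 = 0
C4: 3C, 1H → 0 − 1 = -1
C5: 3C, 1H → 0 − 1 = -1
C6: 1C, 2O, 1Cl → 0 + 2 + 1 = +3
The highest value is +3.

+3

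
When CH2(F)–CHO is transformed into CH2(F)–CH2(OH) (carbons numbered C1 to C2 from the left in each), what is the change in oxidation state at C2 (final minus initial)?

Before: C2 has 1 bond to C, 1 bond to H, 2 bonds to O → oxidation state +1.
After: C2 has 1 bond to C, 2 bonds to H, 1 bond to O → oxidation state -1.
Δ = -1 − (+1) = -2, so this is a reduction at C2.

-2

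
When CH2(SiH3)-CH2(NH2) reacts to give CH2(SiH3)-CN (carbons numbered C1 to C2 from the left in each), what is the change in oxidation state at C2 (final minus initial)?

+4

Before: C2 has 1 bond to C, 2 bonds to H, 1 bond to N → oxidation state -1.
After: C2 has 1 bond to C, 3 bonds to N → oxidation state +3.
Δ = +3 − (-1) = +4, so this is an oxidation at C2.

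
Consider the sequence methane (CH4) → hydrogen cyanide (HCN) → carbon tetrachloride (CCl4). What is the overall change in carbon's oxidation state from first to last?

+8

Carbon oxidation states along the series — methane: -4, hydrogen cyanide: +2, carbon tetrachloride: +4.
Net change = +4 − (-4) = +8.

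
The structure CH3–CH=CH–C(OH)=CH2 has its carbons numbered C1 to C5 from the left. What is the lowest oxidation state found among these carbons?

-3

Assign +1 per bond to O/N/halogen, −1 per bond to H or an electropositive element, and 0 per bond to carbon. Tallying each carbon:
C1: 1C, 3H → 0 − 3 = -3
C2: 3C, 1H → 0 − 1 = -1
C3: 3C, 1H → 0 − 1 = -1
C4: 3C, 1O → 0 + 1 = +1
C5: 2C, 2H → 0 − 2 = -2
The lowest value is -3.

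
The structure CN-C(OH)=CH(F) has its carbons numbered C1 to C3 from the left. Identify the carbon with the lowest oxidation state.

Tallying each carbon's bonds:
C1: 1C, 3N → 0 + 3 = +3
C2: 3C, 1O → 0 + 1 = +1
C3: 2C, 1H, 1F → 0 − 1 + 1 = 0
The most reduced carbon is C3 at 0.

C3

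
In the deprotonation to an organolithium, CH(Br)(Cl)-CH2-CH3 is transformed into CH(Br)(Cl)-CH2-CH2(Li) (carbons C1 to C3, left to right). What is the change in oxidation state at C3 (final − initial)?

Before: C3 has 1 bond to C, 3 bonds to H → oxidation state -3.
After: C3 has 1 bond to C, 2 bonds to H, 1 bond to Li → oxidation state -3.
Δ = -3 − (-3) = 0, so no net redox change at C3.

0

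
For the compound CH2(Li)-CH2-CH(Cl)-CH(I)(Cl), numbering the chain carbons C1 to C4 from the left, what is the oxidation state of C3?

Assign +1 per bond to O/N/halogen, −1 per bond to H or an electropositive element, and 0 per bond to carbon.
C3 has one bond to C (0), one bond to C (0), one bond to H (-1), one bond to Cl (+1).
Oxidation state = 0 + 0 − 1 + 1 = 0.

0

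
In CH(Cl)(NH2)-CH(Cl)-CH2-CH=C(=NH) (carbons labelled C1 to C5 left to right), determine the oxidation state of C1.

+1

Assign +1 per bond to O/N/halogen, −1 per bond to H or an electropositive element, and 0 per bond to carbon.
C1 has one bond to C (0), one bond to Cl (+1), one bond to N (+1), one bond to H (-1).
Oxidation state = 0 + 1 + 1 − 1 = +1.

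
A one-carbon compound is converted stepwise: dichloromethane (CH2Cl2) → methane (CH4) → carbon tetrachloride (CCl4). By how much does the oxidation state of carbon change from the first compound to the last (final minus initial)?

Carbon oxidation states along the series — dichloromethane: 0, methane: -4, carbon tetrachloride: +4.
Net change = +4 − (0) = +4.

+4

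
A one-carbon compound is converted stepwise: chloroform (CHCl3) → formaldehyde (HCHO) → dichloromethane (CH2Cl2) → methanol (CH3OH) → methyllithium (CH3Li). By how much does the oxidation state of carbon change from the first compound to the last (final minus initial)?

-6

Carbon oxidation states along the series — chloroform: +2, formaldehyde: 0, dichloromethane: 0, methanol: -2, methyllithium: -4.
Net change = -4 − (+2) = -6.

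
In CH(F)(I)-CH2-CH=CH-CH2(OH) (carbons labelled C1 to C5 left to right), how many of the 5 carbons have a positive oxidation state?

1

Tallying each carbon's bonds:
C1: 1C, 1H, 1F, 1I → 0 − 1 + 1 + 1 = +1
C2: 2C, 2H → 0 − 2 = -2
C3: 3C, 1H → 0 − 1 = -1
C4: 3C, 1H → 0 − 1 = -1
C5: 1C, 2H, 1O → 0 − 2 + 1 = -1
1 carbon (C1) meets the condition.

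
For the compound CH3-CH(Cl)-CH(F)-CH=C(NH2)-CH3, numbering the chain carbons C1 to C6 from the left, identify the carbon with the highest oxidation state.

C5

Bonds to more-electronegative neighbours contribute +1 each, bonds to H or metals contribute −1 each, and C–C bonds contribute 0. Tallying each carbon:
C1: 1C, 3H → 0 − 3 = -3
C2: 2C, 1H, 1Cl → 0 − 1 + 1 = 0
C3: 2C, 1H, 1F → 0 − 1 + 1 = 0
C4: 3C, 1H → 0 − 1 = -1
C5: 3C, 1N → 0 + 1 = +1
C6: 1C, 3H → 0 − 3 = -3
The most oxidised carbon is C5 at +1.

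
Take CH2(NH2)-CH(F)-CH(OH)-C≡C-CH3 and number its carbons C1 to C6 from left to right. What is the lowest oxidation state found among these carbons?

Count +1 for every bond to an atom more electronegative than carbon and −1 for every bond to one less electronegative; C–C bonds are 0. Tallying each carbon:
C1: 1C, 2H, 1N → 0 − 2 + 1 = -1
C2: 2C, 1H, 1F → 0 − 1 + 1 = 0
C3: 2C, 1H, 1O → 0 − 1 + 1 = 0
C4: 4C → 0 = 0
C5: 4C → 0 = 0
C6: 1C, 3H → 0 − 3 = -3
The lowest value is -3.

-3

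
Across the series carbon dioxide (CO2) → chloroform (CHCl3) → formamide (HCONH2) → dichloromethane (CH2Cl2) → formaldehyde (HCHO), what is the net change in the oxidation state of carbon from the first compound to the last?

-4

Carbon oxidation states along the series — carbon dioxide: +4, chloroform: +2, formamide: +2, dichloromethane: 0, formaldehyde: 0.
Net change = 0 − (+4) = -4.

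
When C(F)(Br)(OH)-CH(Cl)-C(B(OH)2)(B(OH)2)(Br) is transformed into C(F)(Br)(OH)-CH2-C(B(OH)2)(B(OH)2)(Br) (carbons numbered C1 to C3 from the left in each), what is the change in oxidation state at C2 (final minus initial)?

Before: C2 has 2 bonds to C, 1 bond to H, 1 bond to Cl → oxidation state 0.
After: C2 has 2 bonds to C, 2 bonds to H → oxidation state -2.
Δ = -2 − (0) = -2, so this is a reduction at C2.

-2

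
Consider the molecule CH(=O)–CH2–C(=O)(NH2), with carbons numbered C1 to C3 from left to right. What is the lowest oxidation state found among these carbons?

Each bond to a more electronegative atom (O, N, halogen) counts +1, each bond to a less electronegative atom (H, metal, B, Si) counts −1, and each C–C bond counts 0. Tallying each carbon:
C1: 1C, 1H, 2O → 0 − 1 + 2 = +1
C2: 2C, 2H → 0 − 2 = -2
C3: 1C, 2O, 1N → 0 + 2 + 1 = +3
The lowest value is -2.

-2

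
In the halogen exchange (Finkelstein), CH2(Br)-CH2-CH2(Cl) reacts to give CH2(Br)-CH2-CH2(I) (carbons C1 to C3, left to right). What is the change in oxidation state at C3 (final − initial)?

0

Before: C3 has 1 bond to C, 2 bonds to H, 1 bond to Cl → oxidation state -1.
After: C3 has 1 bond to C, 2 bonds to H, 1 bond to I → oxidation state -1.
Δ = -1 − (-1) = 0, so no net redox change at C3.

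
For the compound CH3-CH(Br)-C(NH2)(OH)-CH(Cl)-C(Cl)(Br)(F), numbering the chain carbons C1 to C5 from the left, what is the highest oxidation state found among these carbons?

Tallying each carbon's bonds:
C1: 1C, 3H → 0 − 3 = -3
C2: 2C, 1H, 1Br → 0 − 1 + 1 = 0
C3: 2C, 1O, 1N → 0 + 1 + 1 = +2
C4: 2C, 1H, 1Cl → 0 − 1 + 1 = 0
C5: 1C, 1F, 1Cl, 1Br → 0 + 1 + 1 + 1 = +3
The highest value is +3.

+3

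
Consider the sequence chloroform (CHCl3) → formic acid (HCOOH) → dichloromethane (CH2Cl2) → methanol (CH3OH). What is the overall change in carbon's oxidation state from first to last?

Carbon oxidation states along the series — chloroform: +2, formic acid: +2, dichloromethane: 0, methanol: -2.
Net change = -2 − (+2) = -4.

-4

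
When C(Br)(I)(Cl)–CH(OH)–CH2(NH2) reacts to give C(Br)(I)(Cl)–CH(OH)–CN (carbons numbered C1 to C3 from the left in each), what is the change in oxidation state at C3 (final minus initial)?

+4

Before: C3 has 1 bond to C, 2 bonds to H, 1 bond to N → oxidation state -1.
After: C3 has 1 bond to C, 3 bonds to N → oxidation state +3.
Δ = +3 − (-1) = +4, so this is an oxidation at C3.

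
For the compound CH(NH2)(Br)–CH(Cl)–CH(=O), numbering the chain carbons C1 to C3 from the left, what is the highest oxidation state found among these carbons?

Count +1 for every bond to an atom more electronegative than carbon and −1 for every bond to one less electronegative; C–C bonds are 0. Tallying each carbon:
C1: 1C, 1H, 1N, 1Br → 0 − 1 + 1 + 1 = +1
C2: 2C, 1H, 1Cl → 0 − 1 + 1 = 0
C3: 1C, 1H, 2O → 0 − 1 + 2 = +1
The highest value is +1.

+1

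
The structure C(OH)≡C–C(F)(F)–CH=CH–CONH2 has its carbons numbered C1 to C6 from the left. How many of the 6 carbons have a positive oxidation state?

Tallying each carbon's bonds:
C1: 3C, 1O → 0 + 1 = +1
C2: 4C → 0 = 0
C3: 2C, 2F → 0 + 2 = +2
C4: 3C, 1H → 0 − 1 = -1
C5: 3C, 1H → 0 − 1 = -1
C6: 1C, 2O, 1N → 0 + 2 + 1 = +3
3 carbons (C1, C3, C6) meet the condition.

3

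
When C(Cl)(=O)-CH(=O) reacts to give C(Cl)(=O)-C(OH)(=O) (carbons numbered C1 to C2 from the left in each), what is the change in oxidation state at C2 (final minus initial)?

+2

Before: C2 has 1 bond to C, 1 bond to H, 2 bonds to O → oxidation state +1.
After: C2 has 1 bond to C, 3 bonds to O → oxidation state +3.
Δ = +3 − (+1) = +2, so this is an oxidation at C2.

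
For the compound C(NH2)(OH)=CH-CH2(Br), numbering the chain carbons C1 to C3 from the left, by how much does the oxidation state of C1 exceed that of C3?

C1: 2C, 1O, 1N → 0 + 1 + 1 = +2
C3: 1C, 2H, 1Br → 0 − 2 + 1 = -1
Difference: +2 − (-1) = +3.

+3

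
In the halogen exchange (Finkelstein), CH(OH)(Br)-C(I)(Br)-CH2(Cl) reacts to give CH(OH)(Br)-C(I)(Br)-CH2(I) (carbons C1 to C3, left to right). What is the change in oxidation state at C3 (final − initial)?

0

Before: C3 has 1 bond to C, 2 bonds to H, 1 bond to Cl → oxidation state -1.
After: C3 has 1 bond to C, 2 bonds to H, 1 bond to I → oxidation state -1.
Δ = -1 − (-1) = 0, so no net redox change at C3.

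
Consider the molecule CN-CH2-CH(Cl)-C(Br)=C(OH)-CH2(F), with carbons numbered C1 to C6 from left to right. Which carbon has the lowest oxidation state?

Tallying each carbon's bonds:
C1: 1C, 3N → 0 + 3 = +3
C2: 2C, 2H → 0 − 2 = -2
C3: 2C, 1H, 1Cl → 0 − 1 + 1 = 0
C4: 3C, 1Br → 0 + 1 = +1
C5: 3C, 1O → 0 + 1 = +1
C6: 1C, 2H, 1F → 0 − 2 + 1 = -1
The most reduced carbon is C2 at -2.

C2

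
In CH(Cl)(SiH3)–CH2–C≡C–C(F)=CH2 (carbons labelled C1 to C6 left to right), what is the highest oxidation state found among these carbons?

+1

Tallying each carbon's bonds:
C1: 1C, 1H, 1Cl, 1Si → 0 − 1 + 1 − 1 = -1
C2: 2C, 2H → 0 − 2 = -2
C3: 4C → 0 = 0
C4: 4C → 0 = 0
C5: 3C, 1F → 0 + 1 = +1
C6: 2C, 2H → 0 − 2 = -2
The highest value is +1.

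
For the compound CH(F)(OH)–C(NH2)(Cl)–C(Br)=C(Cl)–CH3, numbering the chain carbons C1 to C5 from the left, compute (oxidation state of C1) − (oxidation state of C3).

0

C1: 1C, 1H, 1O, 1F → 0 − 1 + 1 + 1 = +1
C3: 3C, 1Br → 0 + 1 = +1
Difference: +1 − (+1) = 0.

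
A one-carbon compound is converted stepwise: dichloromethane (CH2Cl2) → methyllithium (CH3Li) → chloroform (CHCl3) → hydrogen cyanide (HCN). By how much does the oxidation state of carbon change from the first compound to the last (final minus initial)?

Carbon oxidation states along the series — dichloromethane: 0, methyllithium: -4, chloroform: +2, hydrogen cyanide: +2.
Net change = +2 − (0) = +2.

+2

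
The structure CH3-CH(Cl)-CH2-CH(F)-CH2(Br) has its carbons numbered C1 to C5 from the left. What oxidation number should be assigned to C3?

-2

Bonds to more-electronegative neighbours contribute +1 each, bonds to H or metals contribute −1 each, and C–C bonds contribute 0.
C3 has one bond to C (0), one bond to C (0), one bond to H (-1), one bond to H (-1).
Oxidation state = 0 + 0 − 1 − 1 = -2.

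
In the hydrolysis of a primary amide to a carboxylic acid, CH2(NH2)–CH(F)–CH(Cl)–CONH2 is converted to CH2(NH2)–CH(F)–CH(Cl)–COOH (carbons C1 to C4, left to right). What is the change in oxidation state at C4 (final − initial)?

0

Before: C4 has 1 bond to C, 2 bonds to O, 1 bond to N → oxidation state +3.
After: C4 has 1 bond to C, 3 bonds to O → oxidation state +3.
Δ = +3 − (+3) = 0, so no net redox change at C4.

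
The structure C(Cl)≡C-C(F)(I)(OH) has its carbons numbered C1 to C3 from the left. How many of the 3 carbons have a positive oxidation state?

Count +1 for every bond to an atom more electronegative than carbon and −1 for every bond to one less electronegative; C–C bonds are 0. Tallying each carbon:
C1: 3C, 1Cl → 0 + 1 = +1
C2: 4C → 0 = 0
C3: 1C, 1O, 1F, 1I → 0 + 1 + 1 + 1 = +3
2 carbons (C1, C3) meet the condition.

2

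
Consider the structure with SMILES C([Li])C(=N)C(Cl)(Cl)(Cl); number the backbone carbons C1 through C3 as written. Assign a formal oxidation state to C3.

+3

C3 has one bond to C (0), one bond to Cl (+1), one bond to Cl (+1), one bond to Cl (+1).
Oxidation state = 0 + 1 + 1 + 1 = +3.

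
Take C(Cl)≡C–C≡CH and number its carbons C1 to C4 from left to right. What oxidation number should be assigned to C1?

+1

Assign +1 per bond to O/N/halogen, −1 per bond to H or an electropositive element, and 0 per bond to carbon.
C1 has a triple bond to C (3×0 = 0), one bond to Cl (+1).
Oxidation state = 0 + 1 = +1.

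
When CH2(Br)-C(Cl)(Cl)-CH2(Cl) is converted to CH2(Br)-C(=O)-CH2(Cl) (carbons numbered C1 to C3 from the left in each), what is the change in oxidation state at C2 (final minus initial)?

Before: C2 has 2 bonds to C, 2 bonds to Cl → oxidation state +2.
After: C2 has 2 bonds to C, 2 bonds to O → oxidation state +2.
Δ = +2 − (+2) = 0, so no net redox change at C2.

0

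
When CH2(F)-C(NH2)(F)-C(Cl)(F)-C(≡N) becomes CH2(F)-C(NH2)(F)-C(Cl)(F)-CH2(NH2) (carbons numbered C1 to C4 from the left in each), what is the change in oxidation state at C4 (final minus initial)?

Before: C4 has 1 bond to C, 3 bonds to N → oxidation state +3.
After: C4 has 1 bond to C, 2 bonds to H, 1 bond to N → oxidation state -1.
Δ = -1 − (+3) = -4, so this is a reduction at C4.

-4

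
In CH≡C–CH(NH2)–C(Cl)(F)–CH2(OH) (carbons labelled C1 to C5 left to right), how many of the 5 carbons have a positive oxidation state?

1

Tallying each carbon's bonds:
C1: 3C, 1H → 0 − 1 = -1
C2: 4C → 0 = 0
C3: 2C, 1H, 1N → 0 − 1 + 1 = 0
C4: 2C, 1F, 1Cl → 0 + 1 + 1 = +2
C5: 1C, 2H, 1O → 0 − 2 + 1 = -1
1 carbon (C4) meets the condition.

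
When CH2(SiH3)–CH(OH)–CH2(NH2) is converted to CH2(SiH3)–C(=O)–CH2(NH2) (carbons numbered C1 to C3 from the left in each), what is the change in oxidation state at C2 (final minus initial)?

+2

Before: C2 has 2 bonds to C, 1 bond to H, 1 bond to O → oxidation state 0.
After: C2 has 2 bonds to C, 2 bonds to O → oxidation state +2.
Δ = +2 − (0) = +2, so this is an oxidation at C2.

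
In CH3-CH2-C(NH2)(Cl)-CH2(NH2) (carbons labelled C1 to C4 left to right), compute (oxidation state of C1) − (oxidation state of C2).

C1: 1C, 3H → 0 − 3 = -3
C2: 2C, 2H → 0 − 2 = -2
Difference: -3 − (-2) = -1.

-1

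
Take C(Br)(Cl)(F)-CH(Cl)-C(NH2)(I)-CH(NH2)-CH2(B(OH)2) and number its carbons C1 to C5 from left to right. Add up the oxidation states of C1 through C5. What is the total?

Tallying each carbon's bonds:
C1: 1C, 1F, 1Cl, 1Br → 0 + 1 + 1 + 1 = +3
C2: 2C, 1H, 1Cl → 0 − 1 + 1 = 0
C3: 2C, 1N, 1I → 0 + 1 + 1 = +2
C4: 2C, 1H, 1N → 0 − 1 + 1 = 0
C5: 1C, 2H, 1B → 0 − 2 − 1 = -3
Sum = +3 + 0 + 2 + 0 − 3 = +2.

+2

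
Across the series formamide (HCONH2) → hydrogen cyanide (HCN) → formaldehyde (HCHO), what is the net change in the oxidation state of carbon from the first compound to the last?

Carbon oxidation states along the series — formamide: +2, hydrogen cyanide: +2, formaldehyde: 0.
Net change = 0 − (+2) = -2.

-2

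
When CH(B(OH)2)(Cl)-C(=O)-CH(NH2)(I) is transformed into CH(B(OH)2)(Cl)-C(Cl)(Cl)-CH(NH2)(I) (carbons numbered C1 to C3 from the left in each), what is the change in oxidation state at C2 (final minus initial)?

0

Before: C2 has 2 bonds to C, 2 bonds to O → oxidation state +2.
After: C2 has 2 bonds to C, 2 bonds to Cl → oxidation state +2.
Δ = +2 − (+2) = 0, so no net redox change at C2.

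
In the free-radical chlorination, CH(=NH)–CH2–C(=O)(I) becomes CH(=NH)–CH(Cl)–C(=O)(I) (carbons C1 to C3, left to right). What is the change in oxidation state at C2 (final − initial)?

Before: C2 has 2 bonds to C, 2 bonds to H → oxidation state -2.
After: C2 has 2 bonds to C, 1 bond to H, 1 bond to Cl → oxidation state 0.
Δ = 0 − (-2) = +2, so this is an oxidation at C2.

+2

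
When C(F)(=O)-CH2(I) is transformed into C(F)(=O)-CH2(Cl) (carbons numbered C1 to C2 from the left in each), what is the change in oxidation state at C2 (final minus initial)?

0

Before: C2 has 1 bond to C, 2 bonds to H, 1 bond to I → oxidation state -1.
After: C2 has 1 bond to C, 2 bonds to H, 1 bond to Cl → oxidation state -1.
Δ = -1 − (-1) = 0, so no net redox change at C2.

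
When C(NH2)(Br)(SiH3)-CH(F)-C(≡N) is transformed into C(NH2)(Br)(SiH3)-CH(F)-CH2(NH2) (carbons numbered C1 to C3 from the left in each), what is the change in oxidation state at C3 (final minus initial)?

Before: C3 has 1 bond to C, 3 bonds to N → oxidation state +3.
After: C3 has 1 bond to C, 2 bonds to H, 1 bond to N → oxidation state -1.
Δ = -1 − (+3) = -4, so this is a reduction at C3.

-4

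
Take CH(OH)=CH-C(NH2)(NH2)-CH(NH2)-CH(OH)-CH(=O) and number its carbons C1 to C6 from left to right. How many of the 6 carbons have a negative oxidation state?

Tallying each carbon's bonds:
C1: 2C, 1H, 1O → 0 − 1 + 1 = 0
C2: 3C, 1H → 0 − 1 = -1
C3: 2C, 2N → 0 + 2 = +2
C4: 2C, 1H, 1N → 0 − 1 + 1 = 0
C5: 2C, 1H, 1O → 0 − 1 + 1 = 0
C6: 1C, 1H, 2O → 0 − 1 + 2 = +1
1 carbon (C2) meets the condition.

1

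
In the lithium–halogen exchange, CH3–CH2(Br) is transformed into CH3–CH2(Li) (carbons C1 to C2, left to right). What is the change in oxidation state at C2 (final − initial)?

Before: C2 has 1 bond to C, 2 bonds to H, 1 bond to Br → oxidation state -1.
After: C2 has 1 bond to C, 2 bonds to H, 1 bond to Li → oxidation state -3.
Δ = -3 − (-1) = -2, so this is a reduction at C2.

-2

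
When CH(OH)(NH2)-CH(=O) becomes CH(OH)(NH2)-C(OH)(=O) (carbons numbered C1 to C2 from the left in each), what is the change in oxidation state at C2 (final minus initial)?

Before: C2 has 1 bond to C, 1 bond to H, 2 bonds to O → oxidation state +1.
After: C2 has 1 bond to C, 3 bonds to O → oxidation state +3.
Δ = +3 − (+1) = +2, so this is an oxidation at C2.

+2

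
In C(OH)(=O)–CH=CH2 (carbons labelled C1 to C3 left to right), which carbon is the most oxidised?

Tallying each carbon's bonds:
C1: 1C, 3O → 0 + 3 = +3
C2: 3C, 1H → 0 − 1 = -1
C3: 2C, 2H → 0 − 2 = -2
The most oxidised carbon is C1 at +3.

C1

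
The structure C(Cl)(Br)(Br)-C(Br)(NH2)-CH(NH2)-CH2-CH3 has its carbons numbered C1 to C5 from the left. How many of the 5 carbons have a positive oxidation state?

2

Tallying each carbon's bonds:
C1: 1C, 1Cl, 2Br → 0 + 1 + 2 = +3
C2: 2C, 1N, 1Br → 0 + 1 + 1 = +2
C3: 2C, 1H, 1N → 0 − 1 + 1 = 0
C4: 2C, 2H → 0 − 2 = -2
C5: 1C, 3H → 0 − 3 = -3
2 carbons (C1, C2) meet the condition.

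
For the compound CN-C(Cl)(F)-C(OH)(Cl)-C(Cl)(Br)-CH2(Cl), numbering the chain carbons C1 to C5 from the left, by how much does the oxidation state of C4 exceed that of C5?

+3

C4: 2C, 1Cl, 1Br → 0 + 1 + 1 = +2
C5: 1C, 2H, 1Cl → 0 − 2 + 1 = -1
Difference: +2 − (-1) = +3.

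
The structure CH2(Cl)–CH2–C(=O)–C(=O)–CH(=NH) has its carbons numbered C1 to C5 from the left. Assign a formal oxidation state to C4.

+2

Each bond to a more electronegative atom (O, N, halogen) counts +1, each bond to a less electronegative atom (H, metal, B, Si) counts −1, and each C–C bond counts 0.
C4 has one bond to C (0), one bond to C (0), a double bond to O (2×+1 = +2).
Oxidation state = 0 + 0 + 2 = +2.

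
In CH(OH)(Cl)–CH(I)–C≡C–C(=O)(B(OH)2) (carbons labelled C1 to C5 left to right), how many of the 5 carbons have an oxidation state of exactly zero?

3

Tallying each carbon's bonds:
C1: 1C, 1H, 1O, 1Cl → 0 − 1 + 1 + 1 = +1
C2: 2C, 1H, 1I → 0 − 1 + 1 = 0
C3: 4C → 0 = 0
C4: 4C → 0 = 0
C5: 1C, 2O, 1B → 0 + 2 − 1 = +1
3 carbons (C2, C3, C4) meet the condition.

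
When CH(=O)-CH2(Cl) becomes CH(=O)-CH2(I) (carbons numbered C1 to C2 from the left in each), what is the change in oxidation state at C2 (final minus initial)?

0

Before: C2 has 1 bond to C, 2 bonds to H, 1 bond to Cl → oxidation state -1.
After: C2 has 1 bond to C, 2 bonds to H, 1 bond to I → oxidation state -1.
Δ = -1 − (-1) = 0, so no net redox change at C2.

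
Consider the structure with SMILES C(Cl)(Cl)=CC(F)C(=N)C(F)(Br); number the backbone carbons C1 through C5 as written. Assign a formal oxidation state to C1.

+2

Each bond to a more electronegative atom (O, N, halogen) counts +1, each bond to a less electronegative atom (H, metal, B, Si) counts −1, and each C–C bond counts 0.
C1 has a double bond to C (2×0 = 0), one bond to Cl (+1), one bond to Cl (+1).
Oxidation state = 0 + 1 + 1 = +2.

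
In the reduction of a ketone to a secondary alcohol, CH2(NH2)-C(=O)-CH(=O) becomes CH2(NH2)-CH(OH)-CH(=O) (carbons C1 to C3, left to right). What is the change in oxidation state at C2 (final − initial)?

-2

Before: C2 has 2 bonds to C, 2 bonds to O → oxidation state +2.
After: C2 has 2 bonds to C, 1 bond to H, 1 bond to O → oxidation state 0.
Δ = 0 − (+2) = -2, so this is a reduction at C2.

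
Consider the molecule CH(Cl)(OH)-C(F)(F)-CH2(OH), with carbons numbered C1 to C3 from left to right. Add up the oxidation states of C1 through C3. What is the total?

Tallying each carbon's bonds:
C1: 1C, 1H, 1O, 1Cl → 0 − 1 + 1 + 1 = +1
C2: 2C, 2F → 0 + 2 = +2
C3: 1C, 2H, 1O → 0 − 2 + 1 = -1
Sum = +1 + 2 − 1 = +2.

+2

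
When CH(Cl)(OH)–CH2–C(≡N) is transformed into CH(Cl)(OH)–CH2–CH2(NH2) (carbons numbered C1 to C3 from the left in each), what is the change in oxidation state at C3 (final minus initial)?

-4

Before: C3 has 1 bond to C, 3 bonds to N → oxidation state +3.
After: C3 has 1 bond to C, 2 bonds to H, 1 bond to N → oxidation state -1.
Δ = -1 − (+3) = -4, so this is a reduction at C3.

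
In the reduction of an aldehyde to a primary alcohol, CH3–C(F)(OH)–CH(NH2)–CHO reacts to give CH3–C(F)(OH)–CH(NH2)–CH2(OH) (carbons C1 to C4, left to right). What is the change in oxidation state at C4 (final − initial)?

-2

Before: C4 has 1 bond to C, 1 bond to H, 2 bonds to O → oxidation state +1.
After: C4 has 1 bond to C, 2 bonds to H, 1 bond to O → oxidation state -1.
Δ = -1 − (+1) = -2, so this is a reduction at C4.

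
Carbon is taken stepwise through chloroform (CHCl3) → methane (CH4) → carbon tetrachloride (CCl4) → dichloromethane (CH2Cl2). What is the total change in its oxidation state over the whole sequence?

-2

Carbon oxidation states along the series — chloroform: +2, methane: -4, carbon tetrachloride: +4, dichloromethane: 0.
Net change = 0 − (+2) = -2.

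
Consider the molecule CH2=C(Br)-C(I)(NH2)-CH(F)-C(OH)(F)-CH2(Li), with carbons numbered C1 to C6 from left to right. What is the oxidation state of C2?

Assign +1 per bond to O/N/halogen, −1 per bond to H or an electropositive element, and 0 per bond to carbon.
C2 has a double bond to C (2×0 = 0), one bond to C (0), one bond to Br (+1).
Oxidation state = 0 + 0 + 1 = +1.

+1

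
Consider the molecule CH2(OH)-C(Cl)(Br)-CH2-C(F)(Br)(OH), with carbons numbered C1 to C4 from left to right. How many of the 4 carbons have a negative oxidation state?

Tallying each carbon's bonds:
C1: 1C, 2H, 1O → 0 − 2 + 1 = -1
C2: 2C, 1Cl, 1Br → 0 + 1 + 1 = +2
C3: 2C, 2H → 0 − 2 = -2
C4: 1C, 1O, 1F, 1Br → 0 + 1 + 1 + 1 = +3
2 carbons (C1, C3) meet the condition.

2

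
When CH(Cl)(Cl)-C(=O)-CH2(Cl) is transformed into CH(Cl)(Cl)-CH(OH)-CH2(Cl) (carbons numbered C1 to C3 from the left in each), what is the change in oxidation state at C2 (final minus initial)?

-2

Before: C2 has 2 bonds to C, 2 bonds to O → oxidation state +2.
After: C2 has 2 bonds to C, 1 bond to H, 1 bond to O → oxidation state 0.
Δ = 0 − (+2) = -2, so this is a reduction at C2.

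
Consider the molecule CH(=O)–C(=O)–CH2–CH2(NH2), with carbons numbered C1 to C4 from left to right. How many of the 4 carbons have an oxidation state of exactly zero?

0

Tallying each carbon's bonds:
C1: 1C, 1H, 2O → 0 − 1 + 2 = +1
C2: 2C, 2O → 0 + 2 = +2
C3: 2C, 2H → 0 − 2 = -2
C4: 1C, 2H, 1N → 0 − 2 + 1 = -1
0 carbons meet the condition.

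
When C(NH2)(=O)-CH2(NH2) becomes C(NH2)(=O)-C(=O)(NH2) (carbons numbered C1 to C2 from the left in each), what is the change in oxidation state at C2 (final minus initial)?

Before: C2 has 1 bond to C, 2 bonds to H, 1 bond to N → oxidation state -1.
After: C2 has 1 bond to C, 2 bonds to O, 1 bond to N → oxidation state +3.
Δ = +3 − (-1) = +4, so this is an oxidation at C2.

+4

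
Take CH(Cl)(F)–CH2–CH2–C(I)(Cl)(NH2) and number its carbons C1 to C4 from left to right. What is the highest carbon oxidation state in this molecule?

+3

Tallying each carbon's bonds:
C1: 1C, 1H, 1F, 1Cl → 0 − 1 + 1 + 1 = +1
C2: 2C, 2H → 0 − 2 = -2
C3: 2C, 2H → 0 − 2 = -2
C4: 1C, 1N, 1Cl, 1I → 0 + 1 + 1 + 1 = +3
The highest value is +3.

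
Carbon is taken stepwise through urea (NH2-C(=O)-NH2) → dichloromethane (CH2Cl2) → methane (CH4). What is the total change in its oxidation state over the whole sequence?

Carbon oxidation states along the series — urea: +4, dichloromethane: 0, methane: -4.
Net change = -4 − (+4) = -8.

-8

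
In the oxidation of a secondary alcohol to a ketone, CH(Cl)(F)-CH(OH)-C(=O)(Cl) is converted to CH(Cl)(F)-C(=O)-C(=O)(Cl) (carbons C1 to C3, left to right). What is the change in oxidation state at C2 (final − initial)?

Before: C2 has 2 bonds to C, 1 bond to H, 1 bond to O → oxidation state 0.
After: C2 has 2 bonds to C, 2 bonds to O → oxidation state +2.
Δ = +2 − (0) = +2, so this is an oxidation at C2.

+2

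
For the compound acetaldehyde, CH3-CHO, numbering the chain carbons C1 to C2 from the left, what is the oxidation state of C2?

+1

C2 has one bond to H (-1), a double bond to O (2×+1 = +2), one bond to C (0).
Oxidation state = -1 + 2 + 0 = +1.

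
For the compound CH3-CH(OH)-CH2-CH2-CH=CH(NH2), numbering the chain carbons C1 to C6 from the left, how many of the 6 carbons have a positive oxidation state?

Assign +1 per bond to O/N/halogen, −1 per bond to H or an electropositive element, and 0 per bond to carbon. Tallying each carbon:
C1: 1C, 3H → 0 − 3 = -3
C2: 2C, 1H, 1O → 0 − 1 + 1 = 0
C3: 2C, 2H → 0 − 2 = -2
C4: 2C, 2H → 0 − 2 = -2
C5: 3C, 1H → 0 − 1 = -1
C6: 2C, 1H, 1N → 0 − 1 + 1 = 0
0 carbons meet the condition.

0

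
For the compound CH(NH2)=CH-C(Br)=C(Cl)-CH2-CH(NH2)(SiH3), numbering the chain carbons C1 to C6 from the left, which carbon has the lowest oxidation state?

Tallying each carbon's bonds:
C1: 2C, 1H, 1N → 0 − 1 + 1 = 0
C2: 3C, 1H → 0 − 1 = -1
C3: 3C, 1Br → 0 + 1 = +1
C4: 3C, 1Cl → 0 + 1 = +1
C5: 2C, 2H → 0 − 2 = -2
C6: 1C, 1H, 1N, 1Si → 0 − 1 + 1 − 1 = -1
The most reduced carbon is C5 at -2.

C5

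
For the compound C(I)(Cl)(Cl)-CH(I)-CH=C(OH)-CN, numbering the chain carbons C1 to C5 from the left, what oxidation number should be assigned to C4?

C4 has a double bond to C (2×0 = 0), one bond to C (0), one bond to O (+1).
Oxidation state = 0 + 0 + 1 = +1.

+1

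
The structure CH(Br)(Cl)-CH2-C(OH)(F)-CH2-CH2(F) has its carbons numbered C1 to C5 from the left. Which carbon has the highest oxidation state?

Tallying each carbon's bonds:
C1: 1C, 1H, 1Cl, 1Br → 0 − 1 + 1 + 1 = +1
C2: 2C, 2H → 0 − 2 = -2
C3: 2C, 1O, 1F → 0 + 1 + 1 = +2
C4: 2C, 2H → 0 − 2 = -2
C5: 1C, 2H, 1F → 0 − 2 + 1 = -1
The most oxidised carbon is C3 at +2.

C3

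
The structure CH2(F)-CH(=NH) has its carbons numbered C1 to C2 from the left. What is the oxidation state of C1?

Assign +1 per bond to O/N/halogen, −1 per bond to H or an electropositive element, and 0 per bond to carbon.
C1 has one bond to C (0), one bond to H (-1), one bond to H (-1), one bond to F (+1).
Oxidation state = 0 − 1 − 1 + 1 = -1.

-1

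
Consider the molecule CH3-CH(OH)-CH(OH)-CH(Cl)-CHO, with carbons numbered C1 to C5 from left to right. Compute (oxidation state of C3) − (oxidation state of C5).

C3: 2C, 1H, 1O → 0 − 1 + 1 = 0
C5: 1C, 1H, 2O → 0 − 1 + 2 = +1
Difference: 0 − (+1) = -1.

-1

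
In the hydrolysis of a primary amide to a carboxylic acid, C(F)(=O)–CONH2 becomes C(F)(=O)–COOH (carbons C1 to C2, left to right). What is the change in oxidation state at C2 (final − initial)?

0

Before: C2 has 1 bond to C, 2 bonds to O, 1 bond to N → oxidation state +3.
After: C2 has 1 bond to C, 3 bonds to O → oxidation state +3.
Δ = +3 − (+3) = 0, so no net redox change at C2.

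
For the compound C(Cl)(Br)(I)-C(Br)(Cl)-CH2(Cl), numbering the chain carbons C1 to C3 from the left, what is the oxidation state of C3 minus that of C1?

-4

C3: 1C, 2H, 1Cl → 0 − 2 + 1 = -1
C1: 1C, 1Cl, 1Br, 1I → 0 + 1 + 1 + 1 = +3
Difference: -1 − (+3) = -4.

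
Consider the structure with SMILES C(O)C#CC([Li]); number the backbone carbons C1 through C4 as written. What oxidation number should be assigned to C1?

-1

C1 has one bond to C (0), one bond to H (-1), one bond to H (-1), one bond to O (+1).
Oxidation state = 0 − 1 − 1 + 1 = -1.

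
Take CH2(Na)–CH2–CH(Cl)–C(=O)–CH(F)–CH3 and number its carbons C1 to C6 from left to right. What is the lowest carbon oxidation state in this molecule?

-3

Each bond to a more electronegative atom (O, N, halogen) counts +1, each bond to a less electronegative atom (H, metal, B, Si) counts −1, and each C–C bond counts 0. Tallying each carbon:
C1: 1C, 2H, 1Na → 0 − 2 − 1 = -3
C2: 2C, 2H → 0 − 2 = -2
C3: 2C, 1H, 1Cl → 0 − 1 + 1 = 0
C4: 2C, 2O → 0 + 2 = +2
C5: 2C, 1H, 1F → 0 − 1 + 1 = 0
C6: 1C, 3H → 0 − 3 = -3
The lowest value is -3.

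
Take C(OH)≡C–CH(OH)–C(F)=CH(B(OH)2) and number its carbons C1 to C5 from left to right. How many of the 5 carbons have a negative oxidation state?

Each bond to a more electronegative atom (O, N, halogen) counts +1, each bond to a less electronegative atom (H, metal, B, Si) counts −1, and each C–C bond counts 0. Tallying each carbon:
C1: 3C, 1O → 0 + 1 = +1
C2: 4C → 0 = 0
C3: 2C, 1H, 1O → 0 − 1 + 1 = 0
C4: 3C, 1F → 0 + 1 = +1
C5: 2C, 1H, 1B → 0 − 1 − 1 = -2
1 carbon (C5) meets the condition.

1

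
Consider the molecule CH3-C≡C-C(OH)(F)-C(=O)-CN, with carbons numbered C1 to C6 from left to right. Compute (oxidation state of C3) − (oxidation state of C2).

0

C3: 4C → 0 = 0
C2: 4C → 0 = 0
Difference: 0 − (0) = 0.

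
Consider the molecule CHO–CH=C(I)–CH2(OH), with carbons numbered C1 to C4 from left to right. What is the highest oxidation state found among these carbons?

Tallying each carbon's bonds:
C1: 1C, 1H, 2O → 0 − 1 + 2 = +1
C2: 3C, 1H → 0 − 1 = -1
C3: 3C, 1I → 0 + 1 = +1
C4: 1C, 2H, 1O → 0 − 2 + 1 = -1
The highest value is +1.

+1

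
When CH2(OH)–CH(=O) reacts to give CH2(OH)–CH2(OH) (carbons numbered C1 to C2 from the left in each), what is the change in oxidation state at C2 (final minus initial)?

-2

Before: C2 has 1 bond to C, 1 bond to H, 2 bonds to O → oxidation state +1.
After: C2 has 1 bond to C, 2 bonds to H, 1 bond to O → oxidation state -1.
Δ = -1 − (+1) = -2, so this is a reduction at C2.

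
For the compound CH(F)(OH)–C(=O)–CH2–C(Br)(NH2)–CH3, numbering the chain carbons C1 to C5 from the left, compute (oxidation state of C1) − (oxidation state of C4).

C1: 1C, 1H, 1O, 1F → 0 − 1 + 1 + 1 = +1
C4: 2C, 1N, 1Br → 0 + 1 + 1 = +2
Difference: +1 − (+2) = -1.

-1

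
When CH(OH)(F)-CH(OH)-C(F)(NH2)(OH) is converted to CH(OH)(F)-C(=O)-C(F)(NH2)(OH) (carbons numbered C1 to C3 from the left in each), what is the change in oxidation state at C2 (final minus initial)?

Before: C2 has 2 bonds to C, 1 bond to H, 1 bond to O → oxidation state 0.
After: C2 has 2 bonds to C, 2 bonds to O → oxidation state +2.
Δ = +2 − (0) = +2, so this is an oxidation at C2.

+2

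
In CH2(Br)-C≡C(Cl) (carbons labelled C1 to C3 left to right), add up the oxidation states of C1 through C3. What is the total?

Tallying each carbon's bonds:
C1: 1C, 2H, 1Br → 0 − 2 + 1 = -1
C2: 4C → 0 = 0
C3: 3C, 1Cl → 0 + 1 = +1
Sum = -1 + 0 + 1 = 0.

0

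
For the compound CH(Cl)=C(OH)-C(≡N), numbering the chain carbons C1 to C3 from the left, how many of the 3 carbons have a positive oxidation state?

2

Count +1 for every bond to an atom more electronegative than carbon and −1 for every bond to one less electronegative; C–C bonds are 0. Tallying each carbon:
C1: 2C, 1H, 1Cl → 0 − 1 + 1 = 0
C2: 3C, 1O → 0 + 1 = +1
C3: 1C, 3N → 0 + 3 = +3
2 carbons (C2, C3) meet the condition.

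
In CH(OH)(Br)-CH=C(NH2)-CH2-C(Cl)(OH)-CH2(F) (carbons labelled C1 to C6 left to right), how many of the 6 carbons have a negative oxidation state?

3

Tallying each carbon's bonds:
C1: 1C, 1H, 1O, 1Br → 0 − 1 + 1 + 1 = +1
C2: 3C, 1H → 0 − 1 = -1
C3: 3C, 1N → 0 + 1 = +1
C4: 2C, 2H → 0 − 2 = -2
C5: 2C, 1O, 1Cl → 0 + 1 + 1 = +2
C6: 1C, 2H, 1F → 0 − 2 + 1 = -1
3 carbons (C2, C4, C6) meet the condition.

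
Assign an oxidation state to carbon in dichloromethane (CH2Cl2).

0

The carbon has one bond to H (-1), one bond to H (-1), one bond to Cl (+1), one bond to Cl (+1).
Oxidation state = -1 − 1 + 1 + 1 = 0.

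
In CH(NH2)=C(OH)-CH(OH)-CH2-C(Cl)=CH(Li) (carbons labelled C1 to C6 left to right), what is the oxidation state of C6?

-2

C6 has a double bond to C (2×0 = 0), one bond to H (-1), one bond to Li (-1).
Oxidation state = 0 − 1 − 1 = -2.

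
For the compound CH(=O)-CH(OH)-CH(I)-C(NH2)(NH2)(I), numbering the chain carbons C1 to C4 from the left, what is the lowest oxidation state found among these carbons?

0

Tallying each carbon's bonds:
C1: 1C, 1H, 2O → 0 − 1 + 2 = +1
C2: 2C, 1H, 1O → 0 − 1 + 1 = 0
C3: 2C, 1H, 1I → 0 − 1 + 1 = 0
C4: 1C, 2N, 1I → 0 + 2 + 1 = +3
The lowest value is 0.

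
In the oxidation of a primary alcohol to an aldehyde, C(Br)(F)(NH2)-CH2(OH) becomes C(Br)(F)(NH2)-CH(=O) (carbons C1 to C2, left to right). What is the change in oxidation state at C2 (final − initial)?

+2

Before: C2 has 1 bond to C, 2 bonds to H, 1 bond to O → oxidation state -1.
After: C2 has 1 bond to C, 1 bond to H, 2 bonds to O → oxidation state +1.
Δ = +1 − (-1) = +2, so this is an oxidation at C2.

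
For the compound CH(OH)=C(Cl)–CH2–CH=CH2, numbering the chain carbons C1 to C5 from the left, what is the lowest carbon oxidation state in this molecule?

Tallying each carbon's bonds:
C1: 2C, 1H, 1O → 0 − 1 + 1 = 0
C2: 3C, 1Cl → 0 + 1 = +1
C3: 2C, 2H → 0 − 2 = -2
C4: 3C, 1H → 0 − 1 = -1
C5: 2C, 2H → 0 − 2 = -2
The lowest value is -2.

-2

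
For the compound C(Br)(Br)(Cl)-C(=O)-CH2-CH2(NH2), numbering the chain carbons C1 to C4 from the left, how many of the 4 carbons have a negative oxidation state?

Bonds to more-electronegative neighbours contribute +1 each, bonds to H or metals contribute −1 each, and C–C bonds contribute 0. Tallying each carbon:
C1: 1C, 1Cl, 2Br → 0 + 1 + 2 = +3
C2: 2C, 2O → 0 + 2 = +2
C3: 2C, 2H → 0 − 2 = -2
C4: 1C, 2H, 1N → 0 − 2 + 1 = -1
2 carbons (C3, C4) meet the condition.

2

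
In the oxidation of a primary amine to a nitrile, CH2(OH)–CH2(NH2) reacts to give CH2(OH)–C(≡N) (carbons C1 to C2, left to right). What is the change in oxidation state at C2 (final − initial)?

+4

Before: C2 has 1 bond to C, 2 bonds to H, 1 bond to N → oxidation state -1.
After: C2 has 1 bond to C, 3 bonds to N → oxidation state +3.
Δ = +3 − (-1) = +4, so this is an oxidation at C2.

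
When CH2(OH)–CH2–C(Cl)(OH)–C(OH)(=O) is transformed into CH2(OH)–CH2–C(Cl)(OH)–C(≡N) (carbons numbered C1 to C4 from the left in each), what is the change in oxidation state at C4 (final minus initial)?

0

Before: C4 has 1 bond to C, 3 bonds to O → oxidation state +3.
After: C4 has 1 bond to C, 3 bonds to N → oxidation state +3.
Δ = +3 − (+3) = 0, so no net redox change at C4.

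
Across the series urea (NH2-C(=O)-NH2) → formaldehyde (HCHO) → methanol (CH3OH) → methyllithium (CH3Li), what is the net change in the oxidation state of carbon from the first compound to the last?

-8

Carbon oxidation states along the series — urea: +4, formaldehyde: 0, methanol: -2, methyllithium: -4.
Net change = -4 − (+4) = -8.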